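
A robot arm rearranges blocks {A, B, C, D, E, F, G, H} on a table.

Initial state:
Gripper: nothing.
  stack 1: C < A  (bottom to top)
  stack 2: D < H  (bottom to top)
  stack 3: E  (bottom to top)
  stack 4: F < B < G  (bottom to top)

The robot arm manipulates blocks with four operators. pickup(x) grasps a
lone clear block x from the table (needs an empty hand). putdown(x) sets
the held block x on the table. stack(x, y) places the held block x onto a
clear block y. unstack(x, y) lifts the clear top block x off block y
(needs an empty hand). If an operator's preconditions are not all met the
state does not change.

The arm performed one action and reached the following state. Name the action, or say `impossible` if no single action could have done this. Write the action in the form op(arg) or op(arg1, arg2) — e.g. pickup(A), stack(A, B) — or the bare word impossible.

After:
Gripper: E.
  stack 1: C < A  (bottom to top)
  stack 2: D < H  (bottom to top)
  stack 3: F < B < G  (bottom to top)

target: towers=[C/A; D/H; F/B/G] holding=E
     unstack(G, B) → towers=[C/A; D/H; E; F/B] holding=G
     unstack(A, C) → towers=[C; D/H; E; F/B/G] holding=A
         pickup(E) → towers=[C/A; D/H; F/B/G] holding=E  ← match
     unstack(H, D) → towers=[C/A; D; E; F/B/G] holding=H

pickup(E)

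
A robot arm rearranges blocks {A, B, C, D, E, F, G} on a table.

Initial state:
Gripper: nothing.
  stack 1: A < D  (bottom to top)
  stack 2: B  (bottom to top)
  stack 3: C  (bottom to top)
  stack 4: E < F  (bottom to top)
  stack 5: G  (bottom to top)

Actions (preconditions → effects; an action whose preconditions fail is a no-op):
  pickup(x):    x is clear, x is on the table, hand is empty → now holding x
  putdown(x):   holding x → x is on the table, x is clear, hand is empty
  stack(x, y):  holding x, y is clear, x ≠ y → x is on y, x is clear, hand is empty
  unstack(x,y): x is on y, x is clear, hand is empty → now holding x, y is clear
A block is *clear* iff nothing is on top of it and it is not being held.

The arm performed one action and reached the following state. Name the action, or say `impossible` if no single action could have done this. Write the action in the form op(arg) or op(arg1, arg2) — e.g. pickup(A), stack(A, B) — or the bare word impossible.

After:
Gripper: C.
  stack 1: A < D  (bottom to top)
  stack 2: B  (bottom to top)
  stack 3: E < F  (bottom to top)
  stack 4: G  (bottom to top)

pickup(C)

target: towers=[A/D; B; E/F; G] holding=C
         pickup(B) → towers=[A/D; C; E/F; G] holding=B
     unstack(F, E) → towers=[A/D; B; C; E; G] holding=F
         pickup(G) → towers=[A/D; B; C; E/F] holding=G
     unstack(D, A) → towers=[A; B; C; E/F; G] holding=D
         pickup(C) → towers=[A/D; B; E/F; G] holding=C  ← match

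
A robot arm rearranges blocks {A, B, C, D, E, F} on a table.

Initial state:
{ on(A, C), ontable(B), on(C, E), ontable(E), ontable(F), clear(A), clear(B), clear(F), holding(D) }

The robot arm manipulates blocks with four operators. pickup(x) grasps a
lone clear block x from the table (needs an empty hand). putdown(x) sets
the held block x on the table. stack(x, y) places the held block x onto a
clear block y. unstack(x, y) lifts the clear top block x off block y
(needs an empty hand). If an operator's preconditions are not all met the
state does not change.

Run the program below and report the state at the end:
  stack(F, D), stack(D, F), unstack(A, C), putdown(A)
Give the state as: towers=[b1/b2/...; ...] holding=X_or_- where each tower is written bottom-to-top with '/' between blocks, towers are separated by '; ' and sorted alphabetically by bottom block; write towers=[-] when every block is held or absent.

step 1 (stack(F, D)) [no-op]: towers=[B; E/C/A; F] holding=D
step 2 (stack(D, F)): towers=[B; E/C/A; F/D] holding=-
step 3 (unstack(A, C)): towers=[B; E/C; F/D] holding=A
step 4 (putdown(A)): towers=[A; B; E/C; F/D] holding=-

towers=[A; B; E/C; F/D] holding=-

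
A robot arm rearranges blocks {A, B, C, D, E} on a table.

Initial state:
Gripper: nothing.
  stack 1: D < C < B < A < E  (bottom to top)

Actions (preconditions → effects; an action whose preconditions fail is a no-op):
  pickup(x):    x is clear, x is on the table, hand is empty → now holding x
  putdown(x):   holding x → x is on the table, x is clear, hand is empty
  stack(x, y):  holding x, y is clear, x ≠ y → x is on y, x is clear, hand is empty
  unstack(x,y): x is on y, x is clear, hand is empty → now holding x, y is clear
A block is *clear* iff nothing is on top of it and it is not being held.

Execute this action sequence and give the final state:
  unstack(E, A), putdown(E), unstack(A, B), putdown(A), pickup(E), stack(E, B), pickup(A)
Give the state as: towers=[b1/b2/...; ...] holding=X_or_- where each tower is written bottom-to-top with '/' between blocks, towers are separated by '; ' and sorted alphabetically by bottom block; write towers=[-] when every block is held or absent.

step 1 (unstack(E, A)): towers=[D/C/B/A] holding=E
step 2 (putdown(E)): towers=[D/C/B/A; E] holding=-
step 3 (unstack(A, B)): towers=[D/C/B; E] holding=A
step 4 (putdown(A)): towers=[A; D/C/B; E] holding=-
step 5 (pickup(E)): towers=[A; D/C/B] holding=E
step 6 (stack(E, B)): towers=[A; D/C/B/E] holding=-
step 7 (pickup(A)): towers=[D/C/B/E] holding=A

towers=[D/C/B/E] holding=A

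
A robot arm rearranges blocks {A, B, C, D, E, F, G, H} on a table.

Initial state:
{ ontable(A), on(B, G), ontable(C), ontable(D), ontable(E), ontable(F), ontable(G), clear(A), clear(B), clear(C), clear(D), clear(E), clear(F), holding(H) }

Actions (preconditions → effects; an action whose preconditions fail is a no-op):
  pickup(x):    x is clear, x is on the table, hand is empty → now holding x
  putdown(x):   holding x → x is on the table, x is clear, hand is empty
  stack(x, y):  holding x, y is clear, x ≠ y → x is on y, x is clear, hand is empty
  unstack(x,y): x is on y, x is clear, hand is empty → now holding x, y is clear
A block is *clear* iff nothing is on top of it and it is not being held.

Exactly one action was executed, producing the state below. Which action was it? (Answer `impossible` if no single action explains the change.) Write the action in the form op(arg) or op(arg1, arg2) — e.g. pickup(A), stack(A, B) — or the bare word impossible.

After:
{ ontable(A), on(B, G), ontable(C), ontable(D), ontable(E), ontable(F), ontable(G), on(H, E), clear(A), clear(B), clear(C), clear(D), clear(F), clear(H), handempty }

stack(H, E)

target: towers=[A; C; D; E/H; F; G/B] holding=-
        putdown(H) → towers=[A; C; D; E; F; G/B; H] holding=-
       stack(H, A) → towers=[A/H; C; D; E; F; G/B] holding=-
       stack(H, E) → towers=[A; C; D; E/H; F; G/B] holding=-  ← match
       stack(H, B) → towers=[A; C; D; E; F; G/B/H] holding=-
       stack(H, F) → towers=[A; C; D; E; F/H; G/B] holding=-
       stack(H, D) → towers=[A; C; D/H; E; F; G/B] holding=-
       stack(H, C) → towers=[A; C/H; D; E; F; G/B] holding=-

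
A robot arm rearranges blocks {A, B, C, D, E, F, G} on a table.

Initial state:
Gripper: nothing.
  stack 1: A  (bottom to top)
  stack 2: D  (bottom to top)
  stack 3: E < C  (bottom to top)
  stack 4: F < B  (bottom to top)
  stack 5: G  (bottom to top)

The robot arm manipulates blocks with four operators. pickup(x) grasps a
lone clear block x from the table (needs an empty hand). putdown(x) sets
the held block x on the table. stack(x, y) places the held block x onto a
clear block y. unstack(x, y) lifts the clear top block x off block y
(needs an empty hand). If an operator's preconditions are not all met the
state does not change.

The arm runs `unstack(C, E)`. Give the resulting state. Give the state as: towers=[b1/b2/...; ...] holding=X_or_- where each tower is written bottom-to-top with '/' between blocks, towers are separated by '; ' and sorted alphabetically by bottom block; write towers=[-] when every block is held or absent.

before: towers=[A; D; E/C; F/B; G] holding=-
pre[unstack(C, E)]: on(C,E) ok, clear(C) ok, handempty ok
all met → apply unstack(C, E)
after:  towers=[A; D; E; F/B; G] holding=C

towers=[A; D; E; F/B; G] holding=C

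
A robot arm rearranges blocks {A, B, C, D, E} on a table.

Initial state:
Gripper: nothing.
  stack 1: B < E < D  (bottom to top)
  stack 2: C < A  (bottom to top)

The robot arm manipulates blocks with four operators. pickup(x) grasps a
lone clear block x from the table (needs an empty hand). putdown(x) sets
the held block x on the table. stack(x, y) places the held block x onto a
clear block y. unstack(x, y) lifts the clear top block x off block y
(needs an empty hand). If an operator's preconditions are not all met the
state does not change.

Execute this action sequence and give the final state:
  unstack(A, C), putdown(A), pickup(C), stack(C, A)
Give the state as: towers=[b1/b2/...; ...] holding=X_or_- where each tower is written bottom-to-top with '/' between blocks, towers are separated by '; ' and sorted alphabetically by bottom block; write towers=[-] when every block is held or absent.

towers=[A/C; B/E/D] holding=-

step 1 (unstack(A, C)): towers=[B/E/D; C] holding=A
step 2 (putdown(A)): towers=[A; B/E/D; C] holding=-
step 3 (pickup(C)): towers=[A; B/E/D] holding=C
step 4 (stack(C, A)): towers=[A/C; B/E/D] holding=-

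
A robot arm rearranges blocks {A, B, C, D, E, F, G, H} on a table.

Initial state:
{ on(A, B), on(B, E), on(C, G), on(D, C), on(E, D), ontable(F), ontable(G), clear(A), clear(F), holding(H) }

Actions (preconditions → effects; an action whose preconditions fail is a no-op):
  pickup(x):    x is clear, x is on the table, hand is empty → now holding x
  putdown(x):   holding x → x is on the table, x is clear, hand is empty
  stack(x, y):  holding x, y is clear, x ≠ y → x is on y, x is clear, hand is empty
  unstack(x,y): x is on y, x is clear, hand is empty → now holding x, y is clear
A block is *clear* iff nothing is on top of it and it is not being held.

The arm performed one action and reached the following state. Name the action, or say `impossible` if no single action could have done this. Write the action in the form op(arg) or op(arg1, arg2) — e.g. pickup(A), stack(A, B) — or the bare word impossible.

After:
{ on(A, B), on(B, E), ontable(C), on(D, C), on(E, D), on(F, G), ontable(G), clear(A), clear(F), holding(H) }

impossible

target: towers=[C/D/E/B/A; G/F] holding=H
        putdown(H) → towers=[F; G/C/D/E/B/A; H] holding=-
       stack(H, A) → towers=[F; G/C/D/E/B/A/H] holding=-
       stack(H, F) → towers=[F/H; G/C/D/E/B/A] holding=-
none of the 3 applicable actions match → impossible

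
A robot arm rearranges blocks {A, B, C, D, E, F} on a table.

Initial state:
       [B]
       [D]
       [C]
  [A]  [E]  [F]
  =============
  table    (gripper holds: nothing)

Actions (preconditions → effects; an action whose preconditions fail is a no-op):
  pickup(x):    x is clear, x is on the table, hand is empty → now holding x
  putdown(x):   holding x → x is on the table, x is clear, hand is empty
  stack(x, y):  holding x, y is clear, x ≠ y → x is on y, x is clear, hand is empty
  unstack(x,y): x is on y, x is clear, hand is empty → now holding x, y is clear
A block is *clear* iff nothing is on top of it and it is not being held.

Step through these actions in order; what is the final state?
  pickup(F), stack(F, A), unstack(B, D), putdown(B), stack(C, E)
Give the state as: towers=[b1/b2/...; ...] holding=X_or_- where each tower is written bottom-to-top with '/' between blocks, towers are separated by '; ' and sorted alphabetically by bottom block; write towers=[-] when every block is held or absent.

step 1 (pickup(F)): towers=[A; E/C/D/B] holding=F
step 2 (stack(F, A)): towers=[A/F; E/C/D/B] holding=-
step 3 (unstack(B, D)): towers=[A/F; E/C/D] holding=B
step 4 (putdown(B)): towers=[A/F; B; E/C/D] holding=-
step 5 (stack(C, E)) [no-op]: towers=[A/F; B; E/C/D] holding=-

towers=[A/F; B; E/C/D] holding=-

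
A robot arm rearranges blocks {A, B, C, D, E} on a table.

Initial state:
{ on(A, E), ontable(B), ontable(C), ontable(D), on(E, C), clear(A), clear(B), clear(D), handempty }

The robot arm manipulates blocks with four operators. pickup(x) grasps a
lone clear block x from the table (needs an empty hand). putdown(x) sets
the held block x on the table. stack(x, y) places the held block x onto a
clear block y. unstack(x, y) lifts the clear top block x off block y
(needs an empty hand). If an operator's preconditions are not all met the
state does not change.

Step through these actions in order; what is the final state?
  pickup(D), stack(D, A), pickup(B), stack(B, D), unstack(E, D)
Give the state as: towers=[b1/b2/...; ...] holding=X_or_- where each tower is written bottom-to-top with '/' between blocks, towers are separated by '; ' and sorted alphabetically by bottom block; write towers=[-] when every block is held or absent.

step 1 (pickup(D)): towers=[B; C/E/A] holding=D
step 2 (stack(D, A)): towers=[B; C/E/A/D] holding=-
step 3 (pickup(B)): towers=[C/E/A/D] holding=B
step 4 (stack(B, D)): towers=[C/E/A/D/B] holding=-
step 5 (unstack(E, D)) [no-op]: towers=[C/E/A/D/B] holding=-

towers=[C/E/A/D/B] holding=-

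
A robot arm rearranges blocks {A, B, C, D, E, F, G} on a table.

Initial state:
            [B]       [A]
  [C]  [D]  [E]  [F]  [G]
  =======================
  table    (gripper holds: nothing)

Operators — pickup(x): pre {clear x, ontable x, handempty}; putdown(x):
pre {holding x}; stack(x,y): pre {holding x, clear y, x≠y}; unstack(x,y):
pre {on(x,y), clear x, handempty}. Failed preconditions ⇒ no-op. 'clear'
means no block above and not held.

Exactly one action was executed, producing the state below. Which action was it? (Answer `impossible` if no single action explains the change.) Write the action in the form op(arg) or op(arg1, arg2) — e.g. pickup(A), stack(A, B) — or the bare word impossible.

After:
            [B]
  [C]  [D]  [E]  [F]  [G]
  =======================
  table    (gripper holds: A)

unstack(A, G)

target: towers=[C; D; E/B; F; G] holding=A
     unstack(B, E) → towers=[C; D; E; F; G/A] holding=B
         pickup(F) → towers=[C; D; E/B; G/A] holding=F
         pickup(D) → towers=[C; E/B; F; G/A] holding=D
     unstack(A, G) → towers=[C; D; E/B; F; G] holding=A  ← match
         pickup(C) → towers=[D; E/B; F; G/A] holding=C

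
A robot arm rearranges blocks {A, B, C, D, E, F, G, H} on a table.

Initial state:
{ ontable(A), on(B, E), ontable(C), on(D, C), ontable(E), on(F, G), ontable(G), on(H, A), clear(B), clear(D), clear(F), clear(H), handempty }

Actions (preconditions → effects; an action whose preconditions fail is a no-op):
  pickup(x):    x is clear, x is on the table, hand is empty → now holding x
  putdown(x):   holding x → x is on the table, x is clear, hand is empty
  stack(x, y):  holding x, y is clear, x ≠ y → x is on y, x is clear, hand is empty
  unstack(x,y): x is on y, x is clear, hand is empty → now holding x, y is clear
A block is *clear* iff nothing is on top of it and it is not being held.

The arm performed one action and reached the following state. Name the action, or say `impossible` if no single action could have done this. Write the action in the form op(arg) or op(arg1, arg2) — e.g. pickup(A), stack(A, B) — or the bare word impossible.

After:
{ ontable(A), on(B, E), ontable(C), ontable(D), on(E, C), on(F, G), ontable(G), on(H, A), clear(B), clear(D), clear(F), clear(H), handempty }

target: towers=[A/H; C/E/B; D; G/F] holding=-
     unstack(H, A) → towers=[A; C/D; E/B; G/F] holding=H
     unstack(B, E) → towers=[A/H; C/D; E; G/F] holding=B
     unstack(F, G) → towers=[A/H; C/D; E/B; G] holding=F
     unstack(D, C) → towers=[A/H; C; E/B; G/F] holding=D
none of the 4 applicable actions match → impossible

impossible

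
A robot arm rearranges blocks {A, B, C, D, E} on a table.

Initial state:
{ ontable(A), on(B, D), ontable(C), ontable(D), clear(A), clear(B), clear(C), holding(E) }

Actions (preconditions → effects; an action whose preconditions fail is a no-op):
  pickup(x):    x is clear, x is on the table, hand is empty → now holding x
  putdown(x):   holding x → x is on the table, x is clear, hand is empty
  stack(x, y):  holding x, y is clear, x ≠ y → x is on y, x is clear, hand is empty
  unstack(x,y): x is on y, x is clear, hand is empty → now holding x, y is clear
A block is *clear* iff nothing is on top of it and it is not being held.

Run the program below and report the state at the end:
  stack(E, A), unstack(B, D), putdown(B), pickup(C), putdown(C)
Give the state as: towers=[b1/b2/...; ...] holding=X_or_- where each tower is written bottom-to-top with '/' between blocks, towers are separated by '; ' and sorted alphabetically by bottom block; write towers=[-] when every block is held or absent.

step 1 (stack(E, A)): towers=[A/E; C; D/B] holding=-
step 2 (unstack(B, D)): towers=[A/E; C; D] holding=B
step 3 (putdown(B)): towers=[A/E; B; C; D] holding=-
step 4 (pickup(C)): towers=[A/E; B; D] holding=C
step 5 (putdown(C)): towers=[A/E; B; C; D] holding=-

towers=[A/E; B; C; D] holding=-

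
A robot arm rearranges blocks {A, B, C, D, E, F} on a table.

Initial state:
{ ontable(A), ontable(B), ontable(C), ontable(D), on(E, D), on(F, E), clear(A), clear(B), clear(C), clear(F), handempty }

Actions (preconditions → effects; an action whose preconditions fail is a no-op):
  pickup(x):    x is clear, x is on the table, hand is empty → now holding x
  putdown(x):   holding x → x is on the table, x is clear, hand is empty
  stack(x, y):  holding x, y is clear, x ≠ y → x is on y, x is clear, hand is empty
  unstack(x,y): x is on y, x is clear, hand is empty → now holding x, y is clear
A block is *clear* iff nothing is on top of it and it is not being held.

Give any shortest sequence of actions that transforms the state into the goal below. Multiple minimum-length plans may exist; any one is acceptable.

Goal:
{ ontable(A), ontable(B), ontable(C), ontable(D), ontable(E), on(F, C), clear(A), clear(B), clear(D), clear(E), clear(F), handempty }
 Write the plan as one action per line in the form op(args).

unstack(F, E)
stack(F, C)
unstack(E, D)
putdown(E)

step 1 (unstack(F, E)): towers=[A; B; C; D/E] holding=F
step 2 (stack(F, C)): towers=[A; B; C/F; D/E] holding=-
step 3 (unstack(E, D)): towers=[A; B; C/F; D] holding=E
step 4 (putdown(E)): towers=[A; B; C/F; D; E] holding=-
goal check: towers=[A; B; C/F; D; E] holding=- — reached (length 4, optimal by BFS)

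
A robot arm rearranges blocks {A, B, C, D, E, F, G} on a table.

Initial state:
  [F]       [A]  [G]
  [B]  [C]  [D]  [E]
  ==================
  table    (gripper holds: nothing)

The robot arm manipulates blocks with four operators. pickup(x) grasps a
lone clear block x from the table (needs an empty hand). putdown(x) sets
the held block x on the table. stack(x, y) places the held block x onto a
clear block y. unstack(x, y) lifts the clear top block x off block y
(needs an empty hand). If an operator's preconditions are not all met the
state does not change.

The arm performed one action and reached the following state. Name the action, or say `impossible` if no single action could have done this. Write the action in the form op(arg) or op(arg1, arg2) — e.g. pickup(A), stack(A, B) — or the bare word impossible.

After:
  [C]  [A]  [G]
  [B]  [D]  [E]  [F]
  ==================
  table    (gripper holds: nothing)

target: towers=[B/C; D/A; E/G; F] holding=-
     unstack(F, B) → towers=[B; C; D/A; E/G] holding=F
     unstack(G, E) → towers=[B/F; C; D/A; E] holding=G
     unstack(A, D) → towers=[B/F; C; D; E/G] holding=A
         pickup(C) → towers=[B/F; D/A; E/G] holding=C
none of the 4 applicable actions match → impossible

impossible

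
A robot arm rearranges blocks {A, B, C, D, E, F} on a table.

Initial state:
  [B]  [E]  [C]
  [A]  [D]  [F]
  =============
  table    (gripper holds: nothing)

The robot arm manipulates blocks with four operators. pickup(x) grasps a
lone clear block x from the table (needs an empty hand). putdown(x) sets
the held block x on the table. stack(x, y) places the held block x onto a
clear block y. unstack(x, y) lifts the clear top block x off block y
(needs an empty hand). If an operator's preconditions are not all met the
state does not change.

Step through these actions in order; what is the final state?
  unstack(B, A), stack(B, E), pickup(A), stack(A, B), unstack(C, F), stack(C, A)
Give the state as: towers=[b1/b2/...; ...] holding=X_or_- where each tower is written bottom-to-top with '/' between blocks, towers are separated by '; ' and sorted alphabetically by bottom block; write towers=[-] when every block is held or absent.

towers=[D/E/B/A/C; F] holding=-

step 1 (unstack(B, A)): towers=[A; D/E; F/C] holding=B
step 2 (stack(B, E)): towers=[A; D/E/B; F/C] holding=-
step 3 (pickup(A)): towers=[D/E/B; F/C] holding=A
step 4 (stack(A, B)): towers=[D/E/B/A; F/C] holding=-
step 5 (unstack(C, F)): towers=[D/E/B/A; F] holding=C
step 6 (stack(C, A)): towers=[D/E/B/A/C; F] holding=-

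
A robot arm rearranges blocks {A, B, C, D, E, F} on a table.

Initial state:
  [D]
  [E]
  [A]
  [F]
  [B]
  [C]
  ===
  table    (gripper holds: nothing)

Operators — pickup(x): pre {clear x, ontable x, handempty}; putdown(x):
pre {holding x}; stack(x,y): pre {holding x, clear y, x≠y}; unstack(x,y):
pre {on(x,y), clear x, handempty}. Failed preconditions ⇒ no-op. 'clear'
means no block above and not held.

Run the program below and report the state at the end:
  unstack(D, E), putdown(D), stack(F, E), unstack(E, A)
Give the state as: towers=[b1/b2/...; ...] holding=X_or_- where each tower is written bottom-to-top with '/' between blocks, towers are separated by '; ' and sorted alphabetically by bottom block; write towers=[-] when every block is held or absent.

towers=[C/B/F/A; D] holding=E

step 1 (unstack(D, E)): towers=[C/B/F/A/E] holding=D
step 2 (putdown(D)): towers=[C/B/F/A/E; D] holding=-
step 3 (stack(F, E)) [no-op]: towers=[C/B/F/A/E; D] holding=-
step 4 (unstack(E, A)): towers=[C/B/F/A; D] holding=E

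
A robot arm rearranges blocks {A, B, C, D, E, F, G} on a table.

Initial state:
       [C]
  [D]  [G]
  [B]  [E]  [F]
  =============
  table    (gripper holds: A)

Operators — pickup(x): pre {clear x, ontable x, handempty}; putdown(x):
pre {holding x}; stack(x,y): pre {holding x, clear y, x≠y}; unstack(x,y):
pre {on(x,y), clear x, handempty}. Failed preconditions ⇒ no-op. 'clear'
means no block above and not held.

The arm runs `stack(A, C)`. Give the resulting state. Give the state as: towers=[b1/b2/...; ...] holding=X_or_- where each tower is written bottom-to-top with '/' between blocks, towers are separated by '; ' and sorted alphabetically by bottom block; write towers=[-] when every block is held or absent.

towers=[B/D; E/G/C/A; F] holding=-

before: towers=[B/D; E/G/C; F] holding=A
pre[stack(A, C)]: holding(A) yes, clear(C) yes, A≠C yes
all met → apply stack(A, C)
after:  towers=[B/D; E/G/C/A; F] holding=-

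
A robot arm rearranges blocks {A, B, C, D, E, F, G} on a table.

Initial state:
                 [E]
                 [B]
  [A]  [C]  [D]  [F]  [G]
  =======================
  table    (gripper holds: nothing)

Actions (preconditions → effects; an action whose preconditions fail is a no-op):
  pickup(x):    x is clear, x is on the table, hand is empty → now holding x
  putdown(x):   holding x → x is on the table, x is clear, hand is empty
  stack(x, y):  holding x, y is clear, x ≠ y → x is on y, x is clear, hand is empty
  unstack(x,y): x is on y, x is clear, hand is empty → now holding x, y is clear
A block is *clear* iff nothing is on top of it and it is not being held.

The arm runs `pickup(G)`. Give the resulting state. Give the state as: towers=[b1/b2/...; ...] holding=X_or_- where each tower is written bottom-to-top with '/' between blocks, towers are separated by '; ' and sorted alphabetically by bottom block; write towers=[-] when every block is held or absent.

before: towers=[A; C; D; F/B/E; G] holding=-
pre[pickup(G)]: clear(G) ✓, ontable(G) ✓, handempty ✓
all met → apply pickup(G)
after:  towers=[A; C; D; F/B/E] holding=G

towers=[A; C; D; F/B/E] holding=G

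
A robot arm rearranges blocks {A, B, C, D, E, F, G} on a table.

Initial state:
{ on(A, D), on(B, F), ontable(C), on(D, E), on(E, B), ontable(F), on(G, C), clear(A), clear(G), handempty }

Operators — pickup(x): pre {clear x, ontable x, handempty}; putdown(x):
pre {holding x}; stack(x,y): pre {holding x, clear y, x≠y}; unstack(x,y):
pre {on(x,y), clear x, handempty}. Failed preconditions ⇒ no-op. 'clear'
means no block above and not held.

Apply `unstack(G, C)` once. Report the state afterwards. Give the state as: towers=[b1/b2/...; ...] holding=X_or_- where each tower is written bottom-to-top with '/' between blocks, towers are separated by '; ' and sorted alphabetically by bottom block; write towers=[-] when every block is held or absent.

towers=[C; F/B/E/D/A] holding=G

before: towers=[C/G; F/B/E/D/A] holding=-
pre[unstack(G, C)]: on(G,C) ✓, clear(G) ✓, handempty ✓
all met → apply unstack(G, C)
after:  towers=[C; F/B/E/D/A] holding=G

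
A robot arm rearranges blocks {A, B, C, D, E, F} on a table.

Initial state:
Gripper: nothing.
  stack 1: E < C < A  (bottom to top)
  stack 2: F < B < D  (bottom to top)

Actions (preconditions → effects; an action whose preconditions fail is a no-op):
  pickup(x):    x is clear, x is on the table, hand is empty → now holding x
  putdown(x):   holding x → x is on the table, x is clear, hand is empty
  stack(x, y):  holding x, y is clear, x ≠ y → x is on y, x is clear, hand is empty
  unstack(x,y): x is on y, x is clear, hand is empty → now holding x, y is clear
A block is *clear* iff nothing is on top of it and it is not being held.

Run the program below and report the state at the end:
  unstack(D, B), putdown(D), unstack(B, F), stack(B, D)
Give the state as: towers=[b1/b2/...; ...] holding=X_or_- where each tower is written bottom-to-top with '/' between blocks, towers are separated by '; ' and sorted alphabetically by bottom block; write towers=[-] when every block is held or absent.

step 1 (unstack(D, B)): towers=[E/C/A; F/B] holding=D
step 2 (putdown(D)): towers=[D; E/C/A; F/B] holding=-
step 3 (unstack(B, F)): towers=[D; E/C/A; F] holding=B
step 4 (stack(B, D)): towers=[D/B; E/C/A; F] holding=-

towers=[D/B; E/C/A; F] holding=-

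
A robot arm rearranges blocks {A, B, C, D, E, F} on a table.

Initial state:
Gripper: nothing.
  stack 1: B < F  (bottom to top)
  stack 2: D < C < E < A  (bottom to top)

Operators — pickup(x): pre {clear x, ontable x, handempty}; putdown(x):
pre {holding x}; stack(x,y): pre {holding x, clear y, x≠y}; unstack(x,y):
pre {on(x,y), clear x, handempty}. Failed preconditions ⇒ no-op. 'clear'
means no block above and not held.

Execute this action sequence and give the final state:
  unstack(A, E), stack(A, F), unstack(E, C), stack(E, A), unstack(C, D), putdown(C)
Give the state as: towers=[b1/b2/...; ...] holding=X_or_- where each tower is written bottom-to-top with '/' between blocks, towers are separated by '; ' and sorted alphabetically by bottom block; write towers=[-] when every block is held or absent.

towers=[B/F/A/E; C; D] holding=-

step 1 (unstack(A, E)): towers=[B/F; D/C/E] holding=A
step 2 (stack(A, F)): towers=[B/F/A; D/C/E] holding=-
step 3 (unstack(E, C)): towers=[B/F/A; D/C] holding=E
step 4 (stack(E, A)): towers=[B/F/A/E; D/C] holding=-
step 5 (unstack(C, D)): towers=[B/F/A/E; D] holding=C
step 6 (putdown(C)): towers=[B/F/A/E; C; D] holding=-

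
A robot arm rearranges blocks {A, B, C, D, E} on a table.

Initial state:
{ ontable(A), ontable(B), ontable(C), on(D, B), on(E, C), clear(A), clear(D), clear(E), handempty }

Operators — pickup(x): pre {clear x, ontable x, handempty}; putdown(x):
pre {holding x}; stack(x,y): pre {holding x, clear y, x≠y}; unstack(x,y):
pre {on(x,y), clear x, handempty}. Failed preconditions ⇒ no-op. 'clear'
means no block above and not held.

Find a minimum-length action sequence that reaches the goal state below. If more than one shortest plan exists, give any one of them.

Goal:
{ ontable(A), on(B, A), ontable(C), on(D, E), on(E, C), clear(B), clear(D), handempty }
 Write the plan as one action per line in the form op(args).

step 1 (unstack(D, B)): towers=[A; B; C/E] holding=D
step 2 (stack(D, E)): towers=[A; B; C/E/D] holding=-
step 3 (pickup(B)): towers=[A; C/E/D] holding=B
step 4 (stack(B, A)): towers=[A/B; C/E/D] holding=-
goal check: towers=[A/B; C/E/D] holding=- — reached (length 4, optimal by BFS)

unstack(D, B)
stack(D, E)
pickup(B)
stack(B, A)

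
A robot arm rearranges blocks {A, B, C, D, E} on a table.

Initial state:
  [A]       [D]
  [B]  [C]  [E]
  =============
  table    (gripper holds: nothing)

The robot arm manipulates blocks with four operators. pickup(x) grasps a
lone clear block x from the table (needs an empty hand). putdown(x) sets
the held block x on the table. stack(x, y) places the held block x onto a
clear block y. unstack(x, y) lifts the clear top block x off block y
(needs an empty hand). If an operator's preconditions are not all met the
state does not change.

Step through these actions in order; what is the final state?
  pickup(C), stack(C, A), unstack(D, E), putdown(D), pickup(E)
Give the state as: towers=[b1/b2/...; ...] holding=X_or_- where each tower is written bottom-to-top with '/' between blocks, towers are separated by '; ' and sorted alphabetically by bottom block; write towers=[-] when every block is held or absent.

step 1 (pickup(C)): towers=[B/A; E/D] holding=C
step 2 (stack(C, A)): towers=[B/A/C; E/D] holding=-
step 3 (unstack(D, E)): towers=[B/A/C; E] holding=D
step 4 (putdown(D)): towers=[B/A/C; D; E] holding=-
step 5 (pickup(E)): towers=[B/A/C; D] holding=E

towers=[B/A/C; D] holding=E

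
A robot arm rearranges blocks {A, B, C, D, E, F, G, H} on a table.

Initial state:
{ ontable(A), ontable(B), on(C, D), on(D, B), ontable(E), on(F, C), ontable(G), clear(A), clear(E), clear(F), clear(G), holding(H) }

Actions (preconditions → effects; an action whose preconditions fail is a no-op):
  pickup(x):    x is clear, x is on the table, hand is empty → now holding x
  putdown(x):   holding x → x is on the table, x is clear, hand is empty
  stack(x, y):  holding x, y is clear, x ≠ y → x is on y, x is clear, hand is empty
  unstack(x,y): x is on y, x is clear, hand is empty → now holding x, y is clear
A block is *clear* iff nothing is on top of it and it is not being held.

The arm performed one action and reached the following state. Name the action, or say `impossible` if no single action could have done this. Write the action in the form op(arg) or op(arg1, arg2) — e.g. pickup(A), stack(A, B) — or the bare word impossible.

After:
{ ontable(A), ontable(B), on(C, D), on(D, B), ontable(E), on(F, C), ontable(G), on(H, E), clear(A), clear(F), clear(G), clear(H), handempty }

stack(H, E)

target: towers=[A; B/D/C/F; E/H; G] holding=-
        putdown(H) → towers=[A; B/D/C/F; E; G; H] holding=-
       stack(H, G) → towers=[A; B/D/C/F; E; G/H] holding=-
       stack(H, A) → towers=[A/H; B/D/C/F; E; G] holding=-
       stack(H, E) → towers=[A; B/D/C/F; E/H; G] holding=-  ← match
       stack(H, F) → towers=[A; B/D/C/F/H; E; G] holding=-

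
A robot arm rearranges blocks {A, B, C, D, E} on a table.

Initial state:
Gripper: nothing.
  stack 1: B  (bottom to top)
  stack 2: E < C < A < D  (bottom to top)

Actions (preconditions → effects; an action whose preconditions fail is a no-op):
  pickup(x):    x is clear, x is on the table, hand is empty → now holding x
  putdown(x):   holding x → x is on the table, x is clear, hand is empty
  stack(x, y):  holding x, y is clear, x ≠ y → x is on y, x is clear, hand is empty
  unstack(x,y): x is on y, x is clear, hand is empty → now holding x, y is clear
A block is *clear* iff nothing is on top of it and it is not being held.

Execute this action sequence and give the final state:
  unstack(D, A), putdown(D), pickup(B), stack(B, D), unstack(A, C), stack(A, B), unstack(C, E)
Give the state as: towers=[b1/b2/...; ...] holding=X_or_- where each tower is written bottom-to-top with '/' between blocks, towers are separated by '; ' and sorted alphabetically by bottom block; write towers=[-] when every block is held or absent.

towers=[D/B/A; E] holding=C

step 1 (unstack(D, A)): towers=[B; E/C/A] holding=D
step 2 (putdown(D)): towers=[B; D; E/C/A] holding=-
step 3 (pickup(B)): towers=[D; E/C/A] holding=B
step 4 (stack(B, D)): towers=[D/B; E/C/A] holding=-
step 5 (unstack(A, C)): towers=[D/B; E/C] holding=A
step 6 (stack(A, B)): towers=[D/B/A; E/C] holding=-
step 7 (unstack(C, E)): towers=[D/B/A; E] holding=C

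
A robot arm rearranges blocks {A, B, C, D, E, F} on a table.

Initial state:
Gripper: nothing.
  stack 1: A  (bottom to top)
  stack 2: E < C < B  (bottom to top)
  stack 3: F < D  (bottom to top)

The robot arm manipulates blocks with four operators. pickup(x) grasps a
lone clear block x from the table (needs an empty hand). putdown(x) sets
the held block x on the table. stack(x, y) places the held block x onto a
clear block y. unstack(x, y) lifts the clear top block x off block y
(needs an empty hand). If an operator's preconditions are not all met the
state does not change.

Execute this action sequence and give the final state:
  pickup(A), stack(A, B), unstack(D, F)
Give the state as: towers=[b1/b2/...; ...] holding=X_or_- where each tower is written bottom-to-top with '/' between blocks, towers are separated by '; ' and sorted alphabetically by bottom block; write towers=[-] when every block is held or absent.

step 1 (pickup(A)): towers=[E/C/B; F/D] holding=A
step 2 (stack(A, B)): towers=[E/C/B/A; F/D] holding=-
step 3 (unstack(D, F)): towers=[E/C/B/A; F] holding=D

towers=[E/C/B/A; F] holding=D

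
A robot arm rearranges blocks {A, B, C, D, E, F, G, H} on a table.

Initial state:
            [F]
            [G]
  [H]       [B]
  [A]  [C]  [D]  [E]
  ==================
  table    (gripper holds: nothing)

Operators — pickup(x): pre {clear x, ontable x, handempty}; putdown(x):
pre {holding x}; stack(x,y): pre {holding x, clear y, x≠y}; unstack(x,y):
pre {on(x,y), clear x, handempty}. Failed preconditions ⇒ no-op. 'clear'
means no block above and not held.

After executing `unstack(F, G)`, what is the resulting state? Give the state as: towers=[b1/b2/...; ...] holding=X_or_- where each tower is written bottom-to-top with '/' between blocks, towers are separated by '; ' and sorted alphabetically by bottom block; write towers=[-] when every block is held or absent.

towers=[A/H; C; D/B/G; E] holding=F

before: towers=[A/H; C; D/B/G/F; E] holding=-
pre[unstack(F, G)]: on(F,G) ok, clear(F) ok, handempty ok
all met → apply unstack(F, G)
after:  towers=[A/H; C; D/B/G; E] holding=F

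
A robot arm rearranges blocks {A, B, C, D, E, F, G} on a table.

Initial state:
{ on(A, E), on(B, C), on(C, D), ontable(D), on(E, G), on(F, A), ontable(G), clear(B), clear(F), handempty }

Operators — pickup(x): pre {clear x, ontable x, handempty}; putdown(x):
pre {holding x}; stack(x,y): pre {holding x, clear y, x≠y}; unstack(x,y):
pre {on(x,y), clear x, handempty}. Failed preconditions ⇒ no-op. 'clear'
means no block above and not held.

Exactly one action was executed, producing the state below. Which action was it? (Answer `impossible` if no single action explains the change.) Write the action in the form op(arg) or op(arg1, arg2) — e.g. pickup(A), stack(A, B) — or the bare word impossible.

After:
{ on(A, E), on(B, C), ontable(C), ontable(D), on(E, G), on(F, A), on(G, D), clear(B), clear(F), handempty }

target: towers=[C/B; D/G/E/A/F] holding=-
     unstack(B, C) → towers=[D/C; G/E/A/F] holding=B
     unstack(F, A) → towers=[D/C/B; G/E/A] holding=F
none of the 2 applicable actions match → impossible

impossible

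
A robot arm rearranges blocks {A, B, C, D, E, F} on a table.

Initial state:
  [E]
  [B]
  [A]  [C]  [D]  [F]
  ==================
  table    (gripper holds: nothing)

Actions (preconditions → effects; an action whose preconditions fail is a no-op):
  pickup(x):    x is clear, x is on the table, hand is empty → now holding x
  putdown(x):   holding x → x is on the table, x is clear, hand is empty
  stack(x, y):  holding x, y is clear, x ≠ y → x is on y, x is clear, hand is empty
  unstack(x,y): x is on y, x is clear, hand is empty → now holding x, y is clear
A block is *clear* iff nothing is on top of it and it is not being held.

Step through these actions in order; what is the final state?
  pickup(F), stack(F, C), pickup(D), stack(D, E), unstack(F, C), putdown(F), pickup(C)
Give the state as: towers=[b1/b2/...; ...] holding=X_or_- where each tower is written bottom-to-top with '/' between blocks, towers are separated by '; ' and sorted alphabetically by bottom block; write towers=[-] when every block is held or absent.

step 1 (pickup(F)): towers=[A/B/E; C; D] holding=F
step 2 (stack(F, C)): towers=[A/B/E; C/F; D] holding=-
step 3 (pickup(D)): towers=[A/B/E; C/F] holding=D
step 4 (stack(D, E)): towers=[A/B/E/D; C/F] holding=-
step 5 (unstack(F, C)): towers=[A/B/E/D; C] holding=F
step 6 (putdown(F)): towers=[A/B/E/D; C; F] holding=-
step 7 (pickup(C)): towers=[A/B/E/D; F] holding=C

towers=[A/B/E/D; F] holding=C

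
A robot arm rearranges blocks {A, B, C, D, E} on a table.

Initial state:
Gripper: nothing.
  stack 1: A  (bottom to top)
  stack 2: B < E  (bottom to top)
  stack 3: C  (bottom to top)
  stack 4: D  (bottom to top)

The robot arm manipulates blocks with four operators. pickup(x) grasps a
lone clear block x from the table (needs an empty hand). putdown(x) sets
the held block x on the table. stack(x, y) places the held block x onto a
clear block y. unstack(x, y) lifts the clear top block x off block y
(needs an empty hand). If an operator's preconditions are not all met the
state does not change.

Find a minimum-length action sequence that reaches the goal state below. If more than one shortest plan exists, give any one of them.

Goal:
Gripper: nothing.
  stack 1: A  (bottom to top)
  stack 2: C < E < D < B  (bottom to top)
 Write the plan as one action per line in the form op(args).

unstack(E, B)
stack(E, C)
pickup(D)
stack(D, E)
pickup(B)
stack(B, D)

step 1 (unstack(E, B)): towers=[A; B; C; D] holding=E
step 2 (stack(E, C)): towers=[A; B; C/E; D] holding=-
step 3 (pickup(D)): towers=[A; B; C/E] holding=D
step 4 (stack(D, E)): towers=[A; B; C/E/D] holding=-
step 5 (pickup(B)): towers=[A; C/E/D] holding=B
step 6 (stack(B, D)): towers=[A; C/E/D/B] holding=-
goal check: towers=[A; C/E/D/B] holding=- — reached (length 6, optimal by BFS)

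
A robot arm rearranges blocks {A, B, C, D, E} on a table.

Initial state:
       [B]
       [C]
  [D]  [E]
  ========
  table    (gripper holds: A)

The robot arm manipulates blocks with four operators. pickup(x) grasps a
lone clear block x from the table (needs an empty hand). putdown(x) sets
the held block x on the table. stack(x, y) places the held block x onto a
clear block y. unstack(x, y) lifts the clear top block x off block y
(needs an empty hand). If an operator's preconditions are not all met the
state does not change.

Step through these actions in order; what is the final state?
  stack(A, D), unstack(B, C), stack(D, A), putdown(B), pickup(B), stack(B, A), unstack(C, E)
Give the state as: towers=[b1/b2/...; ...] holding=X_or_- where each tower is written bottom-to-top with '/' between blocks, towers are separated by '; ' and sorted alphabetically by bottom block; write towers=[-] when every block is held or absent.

step 1 (stack(A, D)): towers=[D/A; E/C/B] holding=-
step 2 (unstack(B, C)): towers=[D/A; E/C] holding=B
step 3 (stack(D, A)) [no-op]: towers=[D/A; E/C] holding=B
step 4 (putdown(B)): towers=[B; D/A; E/C] holding=-
step 5 (pickup(B)): towers=[D/A; E/C] holding=B
step 6 (stack(B, A)): towers=[D/A/B; E/C] holding=-
step 7 (unstack(C, E)): towers=[D/A/B; E] holding=C

towers=[D/A/B; E] holding=C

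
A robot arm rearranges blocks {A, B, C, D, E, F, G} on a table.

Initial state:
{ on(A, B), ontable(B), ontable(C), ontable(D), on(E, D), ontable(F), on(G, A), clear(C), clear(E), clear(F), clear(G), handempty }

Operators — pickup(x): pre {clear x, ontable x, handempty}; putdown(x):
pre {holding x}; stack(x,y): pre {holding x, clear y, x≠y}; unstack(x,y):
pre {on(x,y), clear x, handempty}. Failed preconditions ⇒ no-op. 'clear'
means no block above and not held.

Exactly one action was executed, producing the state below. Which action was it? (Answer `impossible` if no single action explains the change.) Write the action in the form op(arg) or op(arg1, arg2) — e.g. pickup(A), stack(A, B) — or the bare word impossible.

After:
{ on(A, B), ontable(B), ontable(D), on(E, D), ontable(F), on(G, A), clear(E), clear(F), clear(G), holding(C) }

pickup(C)

target: towers=[B/A/G; D/E; F] holding=C
         pickup(F) → towers=[B/A/G; C; D/E] holding=F
     unstack(G, A) → towers=[B/A; C; D/E; F] holding=G
     unstack(E, D) → towers=[B/A/G; C; D; F] holding=E
         pickup(C) → towers=[B/A/G; D/E; F] holding=C  ← match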